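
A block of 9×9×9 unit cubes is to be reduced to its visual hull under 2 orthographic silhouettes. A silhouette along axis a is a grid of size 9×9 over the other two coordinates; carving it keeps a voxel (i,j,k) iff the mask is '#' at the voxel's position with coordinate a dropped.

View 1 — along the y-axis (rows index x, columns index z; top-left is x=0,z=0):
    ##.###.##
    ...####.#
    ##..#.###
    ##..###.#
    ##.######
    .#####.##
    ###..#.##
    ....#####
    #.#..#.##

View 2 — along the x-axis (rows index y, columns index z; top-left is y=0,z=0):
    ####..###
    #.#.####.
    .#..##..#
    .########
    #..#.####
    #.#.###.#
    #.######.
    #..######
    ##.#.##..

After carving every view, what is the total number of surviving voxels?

347 voxels

full grid |V| = 729
step 1: project along y, AND mask (55/81) → |grid| = 495
step 2: project along x, AND mask (56/81) → |grid| = 347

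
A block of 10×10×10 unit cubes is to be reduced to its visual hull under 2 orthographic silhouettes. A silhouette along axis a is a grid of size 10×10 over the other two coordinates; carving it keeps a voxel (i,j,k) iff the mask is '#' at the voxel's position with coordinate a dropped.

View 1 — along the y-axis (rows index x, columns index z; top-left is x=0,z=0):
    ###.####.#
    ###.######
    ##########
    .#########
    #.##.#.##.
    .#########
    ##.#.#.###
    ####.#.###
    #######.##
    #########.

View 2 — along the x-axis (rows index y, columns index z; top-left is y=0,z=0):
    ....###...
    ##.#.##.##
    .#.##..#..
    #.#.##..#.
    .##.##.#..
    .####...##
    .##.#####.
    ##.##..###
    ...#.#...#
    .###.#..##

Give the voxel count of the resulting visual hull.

|visual hull| = 450

start: 10×10×10 = 1000 voxels
after view 1 [y-axis, 84 of 100 cells solid] → remaining = 840
after view 2 [x-axis, 53 of 100 cells solid] → remaining = 450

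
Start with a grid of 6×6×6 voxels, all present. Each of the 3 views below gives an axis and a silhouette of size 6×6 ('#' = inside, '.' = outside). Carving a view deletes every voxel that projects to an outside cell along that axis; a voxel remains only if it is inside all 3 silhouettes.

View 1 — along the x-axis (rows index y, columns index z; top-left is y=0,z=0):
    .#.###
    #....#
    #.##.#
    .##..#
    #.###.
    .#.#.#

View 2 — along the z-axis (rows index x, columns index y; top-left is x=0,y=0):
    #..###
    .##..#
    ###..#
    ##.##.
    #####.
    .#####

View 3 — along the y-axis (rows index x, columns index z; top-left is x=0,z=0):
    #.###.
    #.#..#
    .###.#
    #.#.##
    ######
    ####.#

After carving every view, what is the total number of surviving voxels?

before carving: 216 voxels (6×6×6)
V1 x: intersect with YZ mask (20 set) -- 120 left
V2 z: intersect with XY mask (25 set) -- 82 left
V3 y: intersect with XZ mask (26 set) -- 65 left

65 voxels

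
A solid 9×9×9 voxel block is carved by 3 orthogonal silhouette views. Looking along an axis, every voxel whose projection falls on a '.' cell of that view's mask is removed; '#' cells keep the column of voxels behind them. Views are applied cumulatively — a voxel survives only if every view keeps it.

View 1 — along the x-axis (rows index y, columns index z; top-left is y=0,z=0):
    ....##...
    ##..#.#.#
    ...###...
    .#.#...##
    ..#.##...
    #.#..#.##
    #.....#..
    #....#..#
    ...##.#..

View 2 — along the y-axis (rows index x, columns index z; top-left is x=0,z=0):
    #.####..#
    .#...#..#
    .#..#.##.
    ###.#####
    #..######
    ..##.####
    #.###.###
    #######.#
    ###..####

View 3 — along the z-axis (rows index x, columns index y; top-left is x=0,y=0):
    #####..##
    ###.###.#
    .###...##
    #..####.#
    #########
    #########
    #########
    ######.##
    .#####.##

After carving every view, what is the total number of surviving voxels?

before carving: 729 voxels (9×9×9)
[1] x-view keeps 30 columns → grid now 270
[2] y-view keeps 56 columns → grid now 191
[3] z-view keeps 67 columns → grid now 163

remaining voxels: 163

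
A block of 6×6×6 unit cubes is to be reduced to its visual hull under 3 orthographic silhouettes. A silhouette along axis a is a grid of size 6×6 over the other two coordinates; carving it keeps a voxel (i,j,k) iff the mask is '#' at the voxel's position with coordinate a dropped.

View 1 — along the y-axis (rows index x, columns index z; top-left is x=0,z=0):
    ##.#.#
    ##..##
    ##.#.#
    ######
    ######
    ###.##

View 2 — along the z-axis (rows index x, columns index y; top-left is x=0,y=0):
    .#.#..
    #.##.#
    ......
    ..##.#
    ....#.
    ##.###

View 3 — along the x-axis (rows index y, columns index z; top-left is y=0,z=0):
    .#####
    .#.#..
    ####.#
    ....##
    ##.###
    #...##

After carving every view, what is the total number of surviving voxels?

remaining voxels: 43

before carving: 216 voxels (6×6×6)
V1 y: intersect with XZ mask (29 set) -- 174 left
V2 z: intersect with XY mask (15 set) -- 73 left
V3 x: intersect with YZ mask (22 set) -- 43 left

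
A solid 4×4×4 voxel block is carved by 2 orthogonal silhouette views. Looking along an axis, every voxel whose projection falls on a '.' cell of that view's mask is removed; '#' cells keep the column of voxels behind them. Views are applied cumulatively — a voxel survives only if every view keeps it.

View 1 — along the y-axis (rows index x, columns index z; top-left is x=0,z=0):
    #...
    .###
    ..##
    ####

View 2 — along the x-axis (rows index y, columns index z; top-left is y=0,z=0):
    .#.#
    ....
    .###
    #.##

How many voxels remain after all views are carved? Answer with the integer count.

start: 4×4×4 = 64 voxels
  1. axis=1 (XZ plane), |mask|=10  ⇒  voxels=40
  2. axis=0 (YZ plane), |mask|=8  ⇒  voxels=21

remaining voxels: 21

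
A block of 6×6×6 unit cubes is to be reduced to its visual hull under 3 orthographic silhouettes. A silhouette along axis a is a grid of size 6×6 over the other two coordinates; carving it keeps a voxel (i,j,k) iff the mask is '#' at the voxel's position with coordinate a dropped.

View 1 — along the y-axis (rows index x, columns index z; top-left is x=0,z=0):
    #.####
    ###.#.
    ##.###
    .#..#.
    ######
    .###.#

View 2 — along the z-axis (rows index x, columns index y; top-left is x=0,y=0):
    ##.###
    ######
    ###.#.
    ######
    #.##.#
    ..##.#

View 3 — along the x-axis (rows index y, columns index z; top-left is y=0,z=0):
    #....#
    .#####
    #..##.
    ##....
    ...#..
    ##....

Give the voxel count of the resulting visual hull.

|visual hull| = 46

start: 6×6×6 = 216 voxels
step 1: project along y, AND mask (26/36) → |grid| = 156
step 2: project along z, AND mask (28/36) → |grid| = 117
step 3: project along x, AND mask (15/36) → |grid| = 46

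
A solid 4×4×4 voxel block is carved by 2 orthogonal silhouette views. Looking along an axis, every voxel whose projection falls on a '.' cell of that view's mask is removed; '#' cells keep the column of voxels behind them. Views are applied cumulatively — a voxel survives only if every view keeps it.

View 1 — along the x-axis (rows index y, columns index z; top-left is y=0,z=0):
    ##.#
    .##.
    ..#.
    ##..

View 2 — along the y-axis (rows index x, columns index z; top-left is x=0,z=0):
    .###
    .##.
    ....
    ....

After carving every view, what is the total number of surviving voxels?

start: 4×4×4 = 64 voxels
carve view 1 (along x, YZ-mask fill 8/16): 32 voxels remain
carve view 2 (along y, XZ-mask fill 5/16): 11 voxels remain

remaining voxels: 11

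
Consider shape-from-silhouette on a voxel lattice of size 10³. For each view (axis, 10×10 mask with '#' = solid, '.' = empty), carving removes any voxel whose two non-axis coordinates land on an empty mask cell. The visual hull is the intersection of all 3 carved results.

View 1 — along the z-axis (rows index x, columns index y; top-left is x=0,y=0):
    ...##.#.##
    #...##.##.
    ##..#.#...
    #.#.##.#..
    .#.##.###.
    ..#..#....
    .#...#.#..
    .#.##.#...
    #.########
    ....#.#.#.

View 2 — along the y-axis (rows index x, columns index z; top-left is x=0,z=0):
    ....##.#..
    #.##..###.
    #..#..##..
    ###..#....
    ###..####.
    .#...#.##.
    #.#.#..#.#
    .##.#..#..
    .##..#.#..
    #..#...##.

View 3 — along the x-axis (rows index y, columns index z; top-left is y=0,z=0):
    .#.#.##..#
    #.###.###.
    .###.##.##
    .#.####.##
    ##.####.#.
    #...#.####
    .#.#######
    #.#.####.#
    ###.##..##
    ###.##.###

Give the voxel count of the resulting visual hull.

initial block: 10^3 = 1000
carve view 1 (along z, XY-mask fill 46/100): 460 voxels remain
carve view 2 (along y, XZ-mask fill 45/100): 210 voxels remain
carve view 3 (along x, YZ-mask fill 69/100): 141 voxels remain

141 voxels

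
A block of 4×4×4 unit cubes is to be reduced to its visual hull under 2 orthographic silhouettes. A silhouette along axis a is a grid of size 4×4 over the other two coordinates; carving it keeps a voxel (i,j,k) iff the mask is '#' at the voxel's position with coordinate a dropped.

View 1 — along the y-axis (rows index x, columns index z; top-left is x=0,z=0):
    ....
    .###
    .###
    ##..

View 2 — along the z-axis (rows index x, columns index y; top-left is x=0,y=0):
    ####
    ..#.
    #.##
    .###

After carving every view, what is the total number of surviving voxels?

18 voxels

full grid |V| = 64
after view 1 [y-axis, 8 of 16 cells solid] → remaining = 32
after view 2 [z-axis, 11 of 16 cells solid] → remaining = 18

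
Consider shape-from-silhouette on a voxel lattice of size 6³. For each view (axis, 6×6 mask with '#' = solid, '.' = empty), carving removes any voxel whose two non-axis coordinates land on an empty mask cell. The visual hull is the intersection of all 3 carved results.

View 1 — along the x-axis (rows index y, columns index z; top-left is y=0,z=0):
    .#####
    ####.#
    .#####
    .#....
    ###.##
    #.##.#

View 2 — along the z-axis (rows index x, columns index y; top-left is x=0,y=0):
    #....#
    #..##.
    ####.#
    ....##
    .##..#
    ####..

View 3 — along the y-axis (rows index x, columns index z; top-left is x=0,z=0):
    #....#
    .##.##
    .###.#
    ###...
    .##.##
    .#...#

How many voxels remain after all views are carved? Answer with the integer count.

initial block: 6^3 = 216
[1] x-view keeps 25 columns → grid now 150
[2] z-view keeps 19 columns → grid now 79
[3] y-view keeps 19 columns → grid now 49

|visual hull| = 49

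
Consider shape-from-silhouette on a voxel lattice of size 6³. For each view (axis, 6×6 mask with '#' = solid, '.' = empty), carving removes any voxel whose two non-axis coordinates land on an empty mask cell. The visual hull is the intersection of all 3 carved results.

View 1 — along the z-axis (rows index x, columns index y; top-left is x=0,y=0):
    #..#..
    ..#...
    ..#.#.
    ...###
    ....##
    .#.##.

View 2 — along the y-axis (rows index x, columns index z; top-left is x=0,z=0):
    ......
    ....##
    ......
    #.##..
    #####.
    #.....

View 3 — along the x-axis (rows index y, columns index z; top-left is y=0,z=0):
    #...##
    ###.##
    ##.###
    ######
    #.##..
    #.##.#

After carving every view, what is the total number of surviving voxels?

remaining voxels: 20

initial block: 6^3 = 216
carve view 1 (along z, XY-mask fill 13/36): 78 voxels remain
carve view 2 (along y, XZ-mask fill 11/36): 24 voxels remain
carve view 3 (along x, YZ-mask fill 26/36): 20 voxels remain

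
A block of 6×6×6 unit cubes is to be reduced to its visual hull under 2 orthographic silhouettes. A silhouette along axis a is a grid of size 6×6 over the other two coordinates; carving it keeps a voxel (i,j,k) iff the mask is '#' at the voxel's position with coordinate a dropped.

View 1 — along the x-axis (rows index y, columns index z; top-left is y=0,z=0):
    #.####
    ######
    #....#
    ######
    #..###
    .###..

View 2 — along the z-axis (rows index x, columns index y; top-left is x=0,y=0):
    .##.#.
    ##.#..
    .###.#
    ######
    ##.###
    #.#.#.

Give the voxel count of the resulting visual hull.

107 voxels

start: 6×6×6 = 216 voxels
carve view 1 (along x, YZ-mask fill 26/36): 156 voxels remain
carve view 2 (along z, XY-mask fill 24/36): 107 voxels remain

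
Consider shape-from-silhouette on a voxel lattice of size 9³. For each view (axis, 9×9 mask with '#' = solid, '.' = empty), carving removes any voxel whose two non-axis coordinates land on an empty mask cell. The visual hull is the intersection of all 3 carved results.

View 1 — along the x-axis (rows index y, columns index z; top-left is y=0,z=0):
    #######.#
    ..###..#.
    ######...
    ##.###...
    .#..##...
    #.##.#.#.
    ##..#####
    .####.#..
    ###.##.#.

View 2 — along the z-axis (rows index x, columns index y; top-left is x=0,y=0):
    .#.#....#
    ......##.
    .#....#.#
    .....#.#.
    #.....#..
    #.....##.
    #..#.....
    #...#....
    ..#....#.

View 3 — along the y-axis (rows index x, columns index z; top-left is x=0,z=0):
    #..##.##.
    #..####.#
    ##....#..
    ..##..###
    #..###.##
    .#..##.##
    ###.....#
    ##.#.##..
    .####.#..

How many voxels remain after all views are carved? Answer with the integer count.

initial block: 9^3 = 729
step 1: project along x, AND mask (49/81) → |grid| = 441
step 2: project along z, AND mask (21/81) → |grid| = 124
step 3: project along y, AND mask (44/81) → |grid| = 71

voxel count = 71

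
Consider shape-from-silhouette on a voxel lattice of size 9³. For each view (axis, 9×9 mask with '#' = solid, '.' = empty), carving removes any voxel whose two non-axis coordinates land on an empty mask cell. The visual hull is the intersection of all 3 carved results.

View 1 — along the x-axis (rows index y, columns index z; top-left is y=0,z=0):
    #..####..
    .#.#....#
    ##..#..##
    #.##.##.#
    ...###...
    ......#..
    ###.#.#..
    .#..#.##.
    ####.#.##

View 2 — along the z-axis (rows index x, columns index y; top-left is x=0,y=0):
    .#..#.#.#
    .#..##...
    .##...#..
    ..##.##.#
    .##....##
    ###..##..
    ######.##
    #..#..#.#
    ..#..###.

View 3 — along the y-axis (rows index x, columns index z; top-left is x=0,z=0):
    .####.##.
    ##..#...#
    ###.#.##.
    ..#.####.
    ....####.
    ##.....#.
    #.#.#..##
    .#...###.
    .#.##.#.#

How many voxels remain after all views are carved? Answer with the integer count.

|visual hull| = 87

full grid |V| = 729
after view 1 [x-axis, 39 of 81 cells solid] → remaining = 351
after view 2 [z-axis, 40 of 81 cells solid] → remaining = 172
after view 3 [y-axis, 42 of 81 cells solid] → remaining = 87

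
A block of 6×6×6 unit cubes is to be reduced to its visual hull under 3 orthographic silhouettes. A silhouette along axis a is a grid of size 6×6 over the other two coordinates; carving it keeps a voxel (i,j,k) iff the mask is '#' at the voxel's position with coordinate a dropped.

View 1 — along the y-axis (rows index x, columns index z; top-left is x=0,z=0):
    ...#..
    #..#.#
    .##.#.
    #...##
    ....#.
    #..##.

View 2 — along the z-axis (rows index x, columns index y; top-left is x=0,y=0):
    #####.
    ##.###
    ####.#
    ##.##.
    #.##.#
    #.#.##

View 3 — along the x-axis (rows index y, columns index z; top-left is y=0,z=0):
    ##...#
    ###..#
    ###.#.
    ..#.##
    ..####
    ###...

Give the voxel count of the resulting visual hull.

remaining voxels: 35

full grid |V| = 216
step 1: project along y, AND mask (14/36) → |grid| = 84
step 2: project along z, AND mask (27/36) → |grid| = 63
step 3: project along x, AND mask (21/36) → |grid| = 35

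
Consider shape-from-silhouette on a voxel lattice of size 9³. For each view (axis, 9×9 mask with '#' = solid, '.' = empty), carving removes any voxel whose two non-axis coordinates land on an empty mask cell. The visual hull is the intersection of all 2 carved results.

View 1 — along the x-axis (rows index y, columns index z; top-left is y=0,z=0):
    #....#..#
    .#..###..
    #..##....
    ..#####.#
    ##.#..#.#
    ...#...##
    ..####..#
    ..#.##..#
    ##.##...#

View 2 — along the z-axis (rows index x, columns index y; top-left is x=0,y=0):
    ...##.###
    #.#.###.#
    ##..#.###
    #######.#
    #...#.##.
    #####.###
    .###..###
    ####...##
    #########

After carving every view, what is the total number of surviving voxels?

start: 9×9×9 = 729 voxels
step 1: project along x, AND mask (38/81) → |grid| = 342
step 2: project along z, AND mask (58/81) → |grid| = 251

251 voxels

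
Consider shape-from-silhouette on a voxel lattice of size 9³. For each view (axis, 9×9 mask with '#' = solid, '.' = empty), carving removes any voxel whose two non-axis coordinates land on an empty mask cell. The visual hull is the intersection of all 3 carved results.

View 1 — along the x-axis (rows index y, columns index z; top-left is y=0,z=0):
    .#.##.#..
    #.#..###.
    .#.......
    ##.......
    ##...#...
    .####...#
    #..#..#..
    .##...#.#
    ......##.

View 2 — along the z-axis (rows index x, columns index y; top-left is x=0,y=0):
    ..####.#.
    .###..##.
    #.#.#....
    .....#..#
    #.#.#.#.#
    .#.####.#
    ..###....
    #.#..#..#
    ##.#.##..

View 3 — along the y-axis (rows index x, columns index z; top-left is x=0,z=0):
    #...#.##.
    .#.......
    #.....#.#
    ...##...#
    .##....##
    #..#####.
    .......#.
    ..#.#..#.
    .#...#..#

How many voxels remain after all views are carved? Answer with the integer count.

voxel count = 39

before carving: 729 voxels (9×9×9)
  1. axis=0 (YZ plane), |mask|=29  ⇒  voxels=261
  2. axis=2 (XY plane), |mask|=38  ⇒  voxels=115
  3. axis=1 (XZ plane), |mask|=28  ⇒  voxels=39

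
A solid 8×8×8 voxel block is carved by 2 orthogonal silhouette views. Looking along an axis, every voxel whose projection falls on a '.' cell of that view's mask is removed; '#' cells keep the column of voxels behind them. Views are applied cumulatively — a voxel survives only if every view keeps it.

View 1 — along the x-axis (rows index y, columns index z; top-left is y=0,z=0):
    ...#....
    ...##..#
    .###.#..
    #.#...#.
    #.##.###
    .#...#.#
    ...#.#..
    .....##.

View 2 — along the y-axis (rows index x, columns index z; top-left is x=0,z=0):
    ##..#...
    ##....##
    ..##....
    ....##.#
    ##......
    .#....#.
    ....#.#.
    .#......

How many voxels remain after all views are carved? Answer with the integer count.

initial block: 8^3 = 512
carve view 1 (along x, YZ-mask fill 24/64): 192 voxels remain
carve view 2 (along y, XZ-mask fill 19/64): 47 voxels remain

47 voxels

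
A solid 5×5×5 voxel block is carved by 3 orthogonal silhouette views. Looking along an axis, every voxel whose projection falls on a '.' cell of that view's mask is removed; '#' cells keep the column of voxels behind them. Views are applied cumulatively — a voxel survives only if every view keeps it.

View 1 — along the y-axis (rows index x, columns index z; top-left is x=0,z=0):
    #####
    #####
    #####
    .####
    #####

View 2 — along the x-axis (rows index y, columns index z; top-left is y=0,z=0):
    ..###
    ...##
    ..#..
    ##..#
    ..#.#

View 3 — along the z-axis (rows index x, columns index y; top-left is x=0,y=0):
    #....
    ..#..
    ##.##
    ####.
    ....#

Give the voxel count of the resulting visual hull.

full grid |V| = 125
carve view 1 (along y, XZ-mask fill 24/25): 120 voxels remain
carve view 2 (along x, YZ-mask fill 11/25): 54 voxels remain
carve view 3 (along z, XY-mask fill 11/25): 24 voxels remain

|visual hull| = 24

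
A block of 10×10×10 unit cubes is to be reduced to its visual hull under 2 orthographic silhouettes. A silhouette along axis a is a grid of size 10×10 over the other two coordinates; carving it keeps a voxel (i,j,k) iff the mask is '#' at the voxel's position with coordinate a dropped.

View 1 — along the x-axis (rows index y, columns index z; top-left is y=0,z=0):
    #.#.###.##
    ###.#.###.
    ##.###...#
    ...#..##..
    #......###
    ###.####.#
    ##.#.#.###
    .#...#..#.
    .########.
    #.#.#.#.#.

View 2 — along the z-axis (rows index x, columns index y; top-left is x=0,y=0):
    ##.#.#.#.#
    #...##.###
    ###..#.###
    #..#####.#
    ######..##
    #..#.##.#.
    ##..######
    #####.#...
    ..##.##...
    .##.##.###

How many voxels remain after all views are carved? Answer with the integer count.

voxel count = 378

start: 10×10×10 = 1000 voxels
after view 1 [x-axis, 58 of 100 cells solid] → remaining = 580
after view 2 [z-axis, 64 of 100 cells solid] → remaining = 378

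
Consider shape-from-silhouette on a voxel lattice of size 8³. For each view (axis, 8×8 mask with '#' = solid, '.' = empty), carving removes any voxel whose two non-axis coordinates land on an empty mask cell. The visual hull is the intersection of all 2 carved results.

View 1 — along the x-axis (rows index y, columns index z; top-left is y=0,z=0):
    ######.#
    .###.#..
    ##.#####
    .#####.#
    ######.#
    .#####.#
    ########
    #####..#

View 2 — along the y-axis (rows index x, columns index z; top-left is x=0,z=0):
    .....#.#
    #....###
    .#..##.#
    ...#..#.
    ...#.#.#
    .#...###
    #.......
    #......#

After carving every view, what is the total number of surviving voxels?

full grid |V| = 512
after view 1 [x-axis, 51 of 64 cells solid] → remaining = 408
after view 2 [y-axis, 22 of 64 cells solid] → remaining = 137

voxel count = 137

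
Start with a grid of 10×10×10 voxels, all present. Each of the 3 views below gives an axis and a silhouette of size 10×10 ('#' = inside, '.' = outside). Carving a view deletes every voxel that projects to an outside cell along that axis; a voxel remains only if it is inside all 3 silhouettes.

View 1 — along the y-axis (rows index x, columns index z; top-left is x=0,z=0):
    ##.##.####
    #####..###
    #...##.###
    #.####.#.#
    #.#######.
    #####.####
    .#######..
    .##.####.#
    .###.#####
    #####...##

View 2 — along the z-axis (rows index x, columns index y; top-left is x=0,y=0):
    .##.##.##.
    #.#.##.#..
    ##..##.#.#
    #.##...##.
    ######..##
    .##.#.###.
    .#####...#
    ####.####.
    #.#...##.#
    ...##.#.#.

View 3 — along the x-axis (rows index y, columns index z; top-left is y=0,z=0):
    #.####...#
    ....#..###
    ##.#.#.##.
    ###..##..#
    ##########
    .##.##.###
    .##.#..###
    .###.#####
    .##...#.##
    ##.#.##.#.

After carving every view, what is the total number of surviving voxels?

initial block: 10^3 = 1000
step 1: project along y, AND mask (75/100) → |grid| = 750
step 2: project along z, AND mask (59/100) → |grid| = 443
step 3: project along x, AND mask (64/100) → |grid| = 292

|visual hull| = 292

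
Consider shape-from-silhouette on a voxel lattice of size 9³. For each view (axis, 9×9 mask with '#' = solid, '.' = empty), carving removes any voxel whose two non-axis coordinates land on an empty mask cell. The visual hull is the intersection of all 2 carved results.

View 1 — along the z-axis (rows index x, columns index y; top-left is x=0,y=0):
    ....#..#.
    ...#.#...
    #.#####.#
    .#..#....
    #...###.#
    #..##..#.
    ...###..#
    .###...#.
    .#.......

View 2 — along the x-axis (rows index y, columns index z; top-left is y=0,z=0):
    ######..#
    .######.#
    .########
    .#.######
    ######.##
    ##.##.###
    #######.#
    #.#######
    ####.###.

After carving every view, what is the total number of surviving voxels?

230 voxels

initial block: 9^3 = 729
carve view 1 (along z, XY-mask fill 31/81): 279 voxels remain
carve view 2 (along x, YZ-mask fill 67/81): 230 voxels remain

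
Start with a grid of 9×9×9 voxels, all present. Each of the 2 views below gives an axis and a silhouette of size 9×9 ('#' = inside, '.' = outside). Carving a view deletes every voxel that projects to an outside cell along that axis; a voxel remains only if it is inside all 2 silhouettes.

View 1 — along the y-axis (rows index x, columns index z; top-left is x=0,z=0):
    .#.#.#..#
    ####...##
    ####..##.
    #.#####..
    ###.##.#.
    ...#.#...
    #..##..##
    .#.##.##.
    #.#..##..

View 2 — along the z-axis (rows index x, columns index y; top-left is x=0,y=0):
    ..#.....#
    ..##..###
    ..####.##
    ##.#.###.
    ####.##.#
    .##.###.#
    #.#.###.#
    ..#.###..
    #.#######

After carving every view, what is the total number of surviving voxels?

voxel count = 246

full grid |V| = 729
V1 y: intersect with XZ mask (44 set) -- 396 left
V2 z: intersect with XY mask (50 set) -- 246 left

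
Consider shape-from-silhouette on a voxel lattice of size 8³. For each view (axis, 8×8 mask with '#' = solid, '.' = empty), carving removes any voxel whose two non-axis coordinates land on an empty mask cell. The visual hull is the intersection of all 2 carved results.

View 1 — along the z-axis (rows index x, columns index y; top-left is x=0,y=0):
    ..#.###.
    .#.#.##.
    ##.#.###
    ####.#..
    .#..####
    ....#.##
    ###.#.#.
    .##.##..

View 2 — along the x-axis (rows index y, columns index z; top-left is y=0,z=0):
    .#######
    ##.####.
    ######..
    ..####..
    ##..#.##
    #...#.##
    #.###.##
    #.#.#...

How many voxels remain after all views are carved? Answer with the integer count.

voxel count = 187

start: 8×8×8 = 512 voxels
carve view 1 (along z, XY-mask fill 36/64): 288 voxels remain
carve view 2 (along x, YZ-mask fill 41/64): 187 voxels remain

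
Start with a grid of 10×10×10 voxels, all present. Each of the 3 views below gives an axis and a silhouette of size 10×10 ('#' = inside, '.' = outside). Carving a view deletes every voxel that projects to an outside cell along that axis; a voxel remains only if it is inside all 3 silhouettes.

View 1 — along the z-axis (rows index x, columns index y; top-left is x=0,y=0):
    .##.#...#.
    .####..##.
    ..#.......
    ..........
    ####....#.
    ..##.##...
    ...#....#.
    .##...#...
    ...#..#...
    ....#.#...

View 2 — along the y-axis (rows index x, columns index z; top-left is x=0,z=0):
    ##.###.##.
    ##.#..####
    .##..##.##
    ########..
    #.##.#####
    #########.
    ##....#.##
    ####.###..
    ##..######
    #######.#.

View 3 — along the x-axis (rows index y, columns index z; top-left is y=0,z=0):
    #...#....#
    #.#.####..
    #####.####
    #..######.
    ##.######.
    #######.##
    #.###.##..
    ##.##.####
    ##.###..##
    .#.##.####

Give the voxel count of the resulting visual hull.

full grid |V| = 1000
step 1: project along z, AND mask (29/100) → |grid| = 290
step 2: project along y, AND mask (73/100) → |grid| = 215
step 3: project along x, AND mask (70/100) → |grid| = 160

160 voxels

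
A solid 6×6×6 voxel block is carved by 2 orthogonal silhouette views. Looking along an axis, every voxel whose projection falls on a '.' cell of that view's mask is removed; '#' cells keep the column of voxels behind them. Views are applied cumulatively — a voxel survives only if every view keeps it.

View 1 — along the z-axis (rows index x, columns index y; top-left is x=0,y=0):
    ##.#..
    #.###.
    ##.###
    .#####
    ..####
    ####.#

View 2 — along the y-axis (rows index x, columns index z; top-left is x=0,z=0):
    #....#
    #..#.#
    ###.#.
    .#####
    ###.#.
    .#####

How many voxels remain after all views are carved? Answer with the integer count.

remaining voxels: 104

start: 6×6×6 = 216 voxels
V1 z: intersect with XY mask (26 set) -- 156 left
V2 y: intersect with XZ mask (23 set) -- 104 left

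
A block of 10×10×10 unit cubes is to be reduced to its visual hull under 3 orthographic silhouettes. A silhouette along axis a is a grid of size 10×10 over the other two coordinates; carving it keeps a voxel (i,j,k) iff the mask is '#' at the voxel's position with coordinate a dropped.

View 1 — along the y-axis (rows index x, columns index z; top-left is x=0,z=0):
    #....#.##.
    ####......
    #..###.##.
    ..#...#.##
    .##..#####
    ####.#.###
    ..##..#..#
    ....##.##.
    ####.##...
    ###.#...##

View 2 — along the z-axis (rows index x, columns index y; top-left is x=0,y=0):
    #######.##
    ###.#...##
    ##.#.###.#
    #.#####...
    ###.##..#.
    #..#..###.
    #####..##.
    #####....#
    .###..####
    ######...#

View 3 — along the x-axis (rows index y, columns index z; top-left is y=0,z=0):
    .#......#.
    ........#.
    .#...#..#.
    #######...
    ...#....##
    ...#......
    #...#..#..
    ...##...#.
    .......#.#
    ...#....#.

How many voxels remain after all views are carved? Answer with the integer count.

before carving: 1000 voxels (10×10×10)
[1] y-view keeps 53 columns → grid now 530
[2] z-view keeps 66 columns → grid now 344
[3] x-view keeps 27 columns → grid now 97

remaining voxels: 97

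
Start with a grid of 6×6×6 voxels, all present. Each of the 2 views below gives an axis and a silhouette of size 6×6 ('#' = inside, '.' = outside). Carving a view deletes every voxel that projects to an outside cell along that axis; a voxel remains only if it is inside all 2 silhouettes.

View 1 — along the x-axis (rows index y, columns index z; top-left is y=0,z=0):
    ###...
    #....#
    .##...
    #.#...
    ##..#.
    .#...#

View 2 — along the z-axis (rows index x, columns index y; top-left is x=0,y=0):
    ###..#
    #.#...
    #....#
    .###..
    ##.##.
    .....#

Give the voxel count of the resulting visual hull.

remaining voxels: 37

start: 6×6×6 = 216 voxels
carve view 1 (along x, YZ-mask fill 14/36): 84 voxels remain
carve view 2 (along z, XY-mask fill 16/36): 37 voxels remain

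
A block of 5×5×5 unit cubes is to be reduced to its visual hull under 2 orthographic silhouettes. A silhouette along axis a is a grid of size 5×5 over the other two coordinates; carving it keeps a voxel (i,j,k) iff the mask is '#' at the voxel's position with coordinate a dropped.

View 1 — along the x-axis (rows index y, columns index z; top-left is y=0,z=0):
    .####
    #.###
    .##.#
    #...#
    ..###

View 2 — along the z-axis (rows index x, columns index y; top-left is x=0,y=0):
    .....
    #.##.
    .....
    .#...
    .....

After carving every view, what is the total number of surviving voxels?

|visual hull| = 13

before carving: 125 voxels (5×5×5)
V1 x: intersect with YZ mask (16 set) -- 80 left
V2 z: intersect with XY mask (4 set) -- 13 left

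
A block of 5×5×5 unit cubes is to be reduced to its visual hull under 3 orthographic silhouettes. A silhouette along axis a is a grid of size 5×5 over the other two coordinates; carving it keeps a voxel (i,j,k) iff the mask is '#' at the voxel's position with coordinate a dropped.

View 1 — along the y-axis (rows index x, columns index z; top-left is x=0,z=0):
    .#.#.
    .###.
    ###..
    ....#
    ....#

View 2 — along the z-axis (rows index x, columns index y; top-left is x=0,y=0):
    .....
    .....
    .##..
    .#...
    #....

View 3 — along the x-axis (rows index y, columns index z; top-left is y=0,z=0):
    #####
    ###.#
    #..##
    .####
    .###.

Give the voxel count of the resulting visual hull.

before carving: 125 voxels (5×5×5)
carve view 1 (along y, XZ-mask fill 10/25): 50 voxels remain
carve view 2 (along z, XY-mask fill 4/25): 8 voxels remain
carve view 3 (along x, YZ-mask fill 19/25): 6 voxels remain

remaining voxels: 6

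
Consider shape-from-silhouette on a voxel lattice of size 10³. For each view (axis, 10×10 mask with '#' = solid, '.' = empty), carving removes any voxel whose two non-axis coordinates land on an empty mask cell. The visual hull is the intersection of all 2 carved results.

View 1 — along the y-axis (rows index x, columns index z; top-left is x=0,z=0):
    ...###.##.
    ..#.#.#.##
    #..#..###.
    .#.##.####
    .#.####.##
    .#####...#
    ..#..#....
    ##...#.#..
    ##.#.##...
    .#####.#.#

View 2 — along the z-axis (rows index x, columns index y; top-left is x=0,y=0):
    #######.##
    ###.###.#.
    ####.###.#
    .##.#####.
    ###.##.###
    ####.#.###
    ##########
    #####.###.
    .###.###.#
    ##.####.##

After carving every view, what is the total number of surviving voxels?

416 voxels

before carving: 1000 voxels (10×10×10)
step 1: project along y, AND mask (53/100) → |grid| = 530
step 2: project along z, AND mask (80/100) → |grid| = 416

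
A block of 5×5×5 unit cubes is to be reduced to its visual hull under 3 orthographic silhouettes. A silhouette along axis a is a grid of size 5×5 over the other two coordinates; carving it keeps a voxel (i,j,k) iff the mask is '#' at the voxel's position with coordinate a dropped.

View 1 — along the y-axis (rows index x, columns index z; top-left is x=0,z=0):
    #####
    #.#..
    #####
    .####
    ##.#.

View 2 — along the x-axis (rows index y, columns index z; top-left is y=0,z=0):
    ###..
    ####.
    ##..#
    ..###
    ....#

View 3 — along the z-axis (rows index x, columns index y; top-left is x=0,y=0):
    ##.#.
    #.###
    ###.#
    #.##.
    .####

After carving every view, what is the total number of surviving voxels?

start: 5×5×5 = 125 voxels
after view 1 [y-axis, 19 of 25 cells solid] → remaining = 95
after view 2 [x-axis, 14 of 25 cells solid] → remaining = 53
after view 3 [z-axis, 18 of 25 cells solid] → remaining = 38

remaining voxels: 38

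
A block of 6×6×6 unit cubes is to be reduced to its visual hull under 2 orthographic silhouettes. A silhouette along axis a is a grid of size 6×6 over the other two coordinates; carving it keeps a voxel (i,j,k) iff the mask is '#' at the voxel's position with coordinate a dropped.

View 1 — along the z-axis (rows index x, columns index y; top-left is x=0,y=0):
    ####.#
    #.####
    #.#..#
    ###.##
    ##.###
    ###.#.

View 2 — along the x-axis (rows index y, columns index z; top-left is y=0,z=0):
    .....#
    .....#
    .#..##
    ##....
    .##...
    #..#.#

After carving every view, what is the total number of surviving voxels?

before carving: 216 voxels (6×6×6)
after view 1 [z-axis, 27 of 36 cells solid] → remaining = 162
after view 2 [x-axis, 12 of 36 cells solid] → remaining = 54

|visual hull| = 54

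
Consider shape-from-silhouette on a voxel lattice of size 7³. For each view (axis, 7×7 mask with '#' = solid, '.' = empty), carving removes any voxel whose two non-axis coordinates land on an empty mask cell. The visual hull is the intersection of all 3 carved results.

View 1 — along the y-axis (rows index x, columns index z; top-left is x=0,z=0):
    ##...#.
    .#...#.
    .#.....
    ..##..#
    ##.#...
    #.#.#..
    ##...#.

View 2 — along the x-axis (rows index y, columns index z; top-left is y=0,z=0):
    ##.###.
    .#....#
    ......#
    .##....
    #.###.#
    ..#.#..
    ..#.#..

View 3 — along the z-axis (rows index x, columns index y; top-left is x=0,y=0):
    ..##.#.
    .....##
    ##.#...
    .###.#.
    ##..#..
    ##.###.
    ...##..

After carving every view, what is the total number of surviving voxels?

voxel count = 24

before carving: 343 voxels (7×7×7)
carve view 1 (along y, XZ-mask fill 18/49): 126 voxels remain
carve view 2 (along x, YZ-mask fill 19/49): 45 voxels remain
carve view 3 (along z, XY-mask fill 22/49): 24 voxels remain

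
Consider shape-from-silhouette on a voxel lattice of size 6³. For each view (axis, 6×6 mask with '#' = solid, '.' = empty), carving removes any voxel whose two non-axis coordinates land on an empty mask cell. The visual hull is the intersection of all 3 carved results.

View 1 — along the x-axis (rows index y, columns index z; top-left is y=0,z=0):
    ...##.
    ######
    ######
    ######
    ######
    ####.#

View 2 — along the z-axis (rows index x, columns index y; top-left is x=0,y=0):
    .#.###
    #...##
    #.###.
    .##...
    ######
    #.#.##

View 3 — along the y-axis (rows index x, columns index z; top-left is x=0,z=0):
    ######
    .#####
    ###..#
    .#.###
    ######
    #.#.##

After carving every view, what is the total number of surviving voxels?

|visual hull| = 97

initial block: 6^3 = 216
[1] x-view keeps 31 columns → grid now 186
[2] z-view keeps 23 columns → grid now 118
[3] y-view keeps 29 columns → grid now 97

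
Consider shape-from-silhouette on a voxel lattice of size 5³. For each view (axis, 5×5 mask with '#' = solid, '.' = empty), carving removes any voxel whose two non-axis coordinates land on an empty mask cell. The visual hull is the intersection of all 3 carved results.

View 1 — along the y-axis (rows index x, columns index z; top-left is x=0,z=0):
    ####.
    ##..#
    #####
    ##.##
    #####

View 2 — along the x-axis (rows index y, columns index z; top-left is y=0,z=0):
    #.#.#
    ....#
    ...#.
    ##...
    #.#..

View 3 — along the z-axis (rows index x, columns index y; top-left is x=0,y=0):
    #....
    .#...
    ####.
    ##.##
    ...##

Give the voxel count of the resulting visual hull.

|visual hull| = 20

before carving: 125 voxels (5×5×5)
after view 1 [y-axis, 21 of 25 cells solid] → remaining = 105
after view 2 [x-axis, 9 of 25 cells solid] → remaining = 38
after view 3 [z-axis, 12 of 25 cells solid] → remaining = 20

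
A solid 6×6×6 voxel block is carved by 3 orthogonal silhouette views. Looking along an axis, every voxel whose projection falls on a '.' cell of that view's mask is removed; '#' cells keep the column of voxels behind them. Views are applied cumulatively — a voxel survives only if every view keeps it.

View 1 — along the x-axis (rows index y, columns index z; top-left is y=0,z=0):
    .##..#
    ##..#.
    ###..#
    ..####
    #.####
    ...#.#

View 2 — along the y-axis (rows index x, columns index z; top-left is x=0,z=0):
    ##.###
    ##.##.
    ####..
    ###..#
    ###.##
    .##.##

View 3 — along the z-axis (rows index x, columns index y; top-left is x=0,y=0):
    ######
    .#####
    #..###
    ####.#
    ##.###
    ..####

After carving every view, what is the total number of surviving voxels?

|visual hull| = 72

initial block: 6^3 = 216
V1 x: intersect with YZ mask (21 set) -- 126 left
V2 y: intersect with XZ mask (26 set) -- 90 left
V3 z: intersect with XY mask (29 set) -- 72 left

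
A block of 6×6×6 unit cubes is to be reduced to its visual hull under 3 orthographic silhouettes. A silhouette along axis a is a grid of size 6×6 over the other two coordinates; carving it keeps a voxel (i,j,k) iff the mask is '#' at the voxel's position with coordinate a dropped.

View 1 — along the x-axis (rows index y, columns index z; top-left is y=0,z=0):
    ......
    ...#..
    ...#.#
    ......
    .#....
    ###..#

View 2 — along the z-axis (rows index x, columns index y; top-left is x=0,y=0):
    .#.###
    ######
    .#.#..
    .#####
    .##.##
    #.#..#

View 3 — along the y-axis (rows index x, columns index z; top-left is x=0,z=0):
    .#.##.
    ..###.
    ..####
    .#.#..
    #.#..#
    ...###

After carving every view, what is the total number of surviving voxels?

initial block: 6^3 = 216
  1. axis=0 (YZ plane), |mask|=8  ⇒  voxels=48
  2. axis=2 (XY plane), |mask|=24  ⇒  voxels=37
  3. axis=1 (XZ plane), |mask|=18  ⇒  voxels=18

voxel count = 18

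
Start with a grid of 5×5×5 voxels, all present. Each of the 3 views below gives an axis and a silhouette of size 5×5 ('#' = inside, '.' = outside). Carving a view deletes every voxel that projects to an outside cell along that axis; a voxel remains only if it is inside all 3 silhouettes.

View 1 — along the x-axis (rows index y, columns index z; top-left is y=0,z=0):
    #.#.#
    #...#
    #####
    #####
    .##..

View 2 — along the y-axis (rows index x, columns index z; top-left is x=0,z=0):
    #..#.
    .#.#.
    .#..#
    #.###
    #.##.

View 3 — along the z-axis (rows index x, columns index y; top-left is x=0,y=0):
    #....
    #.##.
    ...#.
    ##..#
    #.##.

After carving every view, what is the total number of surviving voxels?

full grid |V| = 125
after view 1 [x-axis, 17 of 25 cells solid] → remaining = 85
after view 2 [y-axis, 13 of 25 cells solid] → remaining = 42
after view 3 [z-axis, 11 of 25 cells solid] → remaining = 21

21 voxels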